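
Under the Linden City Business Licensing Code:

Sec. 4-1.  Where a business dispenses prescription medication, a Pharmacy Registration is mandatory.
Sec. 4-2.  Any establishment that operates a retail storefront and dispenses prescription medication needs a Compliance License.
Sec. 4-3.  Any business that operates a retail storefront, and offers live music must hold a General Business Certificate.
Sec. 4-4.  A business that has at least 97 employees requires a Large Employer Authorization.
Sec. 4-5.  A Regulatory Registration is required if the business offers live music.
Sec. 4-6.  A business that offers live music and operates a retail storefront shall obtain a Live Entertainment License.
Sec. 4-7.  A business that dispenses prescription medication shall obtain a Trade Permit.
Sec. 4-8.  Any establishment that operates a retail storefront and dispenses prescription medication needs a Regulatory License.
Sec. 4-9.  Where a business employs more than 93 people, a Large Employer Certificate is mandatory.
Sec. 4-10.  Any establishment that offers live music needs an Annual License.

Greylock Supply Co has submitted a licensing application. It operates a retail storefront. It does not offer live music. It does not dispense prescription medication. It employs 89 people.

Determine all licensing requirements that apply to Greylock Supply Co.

Sec. 4-1. does not dispense prescription medication → Pharmacy Registration not required.
Sec. 4-2. operates a retail storefront; does not dispense prescription medication → Compliance License not required.
Sec. 4-3. operates a retail storefront; does not offer live music → General Business Certificate not required.
Sec. 4-4. employees 89 < 97 → Large Employer Authorization not required.
Sec. 4-5. does not offer live music → Regulatory Registration not required.
Sec. 4-6. does not offer live music; operates a retail storefront → Live Entertainment License not required.
Sec. 4-7. does not dispense prescription medication → Trade Permit not required.
Sec. 4-8. operates a retail storefront; does not dispense prescription medication → Regulatory License not required.
Sec. 4-9. employees 89 ≤ 93 → Large Employer Certificate not required.
Sec. 4-10. does not offer live music → Annual License not required.

None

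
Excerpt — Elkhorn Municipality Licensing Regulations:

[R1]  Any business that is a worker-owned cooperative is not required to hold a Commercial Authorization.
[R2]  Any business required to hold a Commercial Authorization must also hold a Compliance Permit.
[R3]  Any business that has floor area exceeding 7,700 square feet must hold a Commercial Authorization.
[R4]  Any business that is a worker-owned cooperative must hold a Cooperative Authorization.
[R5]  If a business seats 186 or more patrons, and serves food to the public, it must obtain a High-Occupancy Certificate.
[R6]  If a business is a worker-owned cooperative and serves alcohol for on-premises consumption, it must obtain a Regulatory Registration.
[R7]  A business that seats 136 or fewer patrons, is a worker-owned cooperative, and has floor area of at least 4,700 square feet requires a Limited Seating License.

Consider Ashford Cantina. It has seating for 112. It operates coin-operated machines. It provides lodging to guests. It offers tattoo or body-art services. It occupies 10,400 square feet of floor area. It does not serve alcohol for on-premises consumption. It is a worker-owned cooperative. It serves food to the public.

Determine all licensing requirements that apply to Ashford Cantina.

Cooperative Authorization, Limited Seating License

[R1] is a worker-owned cooperative → exempt from Commercial Authorization.
[R2] Commercial Authorization is not required → no effect.
[R3] floor area 10,400 square feet > 7,700 square feet → Commercial Authorization required.
[R4] is a worker-owned cooperative → Cooperative Authorization required.
[R5] seating 112 < 186; serves food to the public → High-Occupancy Certificate not required.
[R6] is a worker-owned cooperative; does not serve alcohol for on-premises consumption → Regulatory Registration not required.
[R7] seating 112 ≤ 136; is a worker-owned cooperative; floor area 10,400 square feet ≥ 4,700 square feet → Limited Seating License required.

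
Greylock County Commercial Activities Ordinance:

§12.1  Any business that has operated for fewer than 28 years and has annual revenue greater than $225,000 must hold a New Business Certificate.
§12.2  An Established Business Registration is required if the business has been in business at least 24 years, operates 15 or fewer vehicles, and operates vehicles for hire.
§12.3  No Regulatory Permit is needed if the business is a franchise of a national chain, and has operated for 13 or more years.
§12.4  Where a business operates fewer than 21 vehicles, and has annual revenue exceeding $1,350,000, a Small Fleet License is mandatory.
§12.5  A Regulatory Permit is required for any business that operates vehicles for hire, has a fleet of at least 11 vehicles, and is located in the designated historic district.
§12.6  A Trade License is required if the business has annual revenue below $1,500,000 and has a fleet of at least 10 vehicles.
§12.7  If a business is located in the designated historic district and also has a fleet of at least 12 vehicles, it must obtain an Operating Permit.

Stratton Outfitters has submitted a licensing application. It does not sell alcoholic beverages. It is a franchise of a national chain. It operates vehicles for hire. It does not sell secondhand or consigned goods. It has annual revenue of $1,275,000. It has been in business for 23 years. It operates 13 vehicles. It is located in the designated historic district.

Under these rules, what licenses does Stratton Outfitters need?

§12.1 years in business 23 < 28; revenue $1,275,000 > $225,000 → New Business Certificate required.
§12.2 years in business 23 < 24; vehicles 13 ≤ 15; operates vehicles for hire → Established Business Registration not required.
§12.3 is a franchise of a national chain; years in business 23 ≥ 13 → exempt from Regulatory Permit.
§12.4 vehicles 13 < 21; revenue $1,275,000 ≤ $1,350,000 → Small Fleet License not required.
§12.5 operates vehicles for hire; vehicles 13 ≥ 11; is located in the designated historic district → Regulatory Permit required.
§12.6 revenue $1,275,000 < $1,500,000; vehicles 13 ≥ 10 → Trade License required.
§12.7 is located in the designated historic district; vehicles 13 ≥ 12 → Operating Permit required.

New Business Certificate, Operating Permit, Trade License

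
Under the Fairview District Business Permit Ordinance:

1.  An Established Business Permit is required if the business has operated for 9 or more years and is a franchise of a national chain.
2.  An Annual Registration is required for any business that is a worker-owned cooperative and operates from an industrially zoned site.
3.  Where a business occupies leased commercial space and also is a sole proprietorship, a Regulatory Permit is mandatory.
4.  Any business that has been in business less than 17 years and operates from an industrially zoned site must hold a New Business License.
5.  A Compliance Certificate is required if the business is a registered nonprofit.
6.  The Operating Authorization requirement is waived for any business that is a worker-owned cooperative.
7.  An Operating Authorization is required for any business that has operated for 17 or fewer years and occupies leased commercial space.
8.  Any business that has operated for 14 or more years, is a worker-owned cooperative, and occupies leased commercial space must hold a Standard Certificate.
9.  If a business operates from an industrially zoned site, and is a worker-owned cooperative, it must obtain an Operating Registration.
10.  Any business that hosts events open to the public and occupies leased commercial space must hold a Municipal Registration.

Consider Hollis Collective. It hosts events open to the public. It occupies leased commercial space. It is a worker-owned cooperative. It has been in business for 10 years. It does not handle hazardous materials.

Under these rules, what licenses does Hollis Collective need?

1. years in business 10 ≥ 9; is a worker-owned cooperative (not: is a franchise of a national chain) → Established Business Permit not required.
2. is a worker-owned cooperative; occupies leased commercial space (not: operates from an industrially zoned site) → Annual Registration not required.
3. occupies leased commercial space; is a worker-owned cooperative (not: is a sole proprietorship) → Regulatory Permit not required.
4. years in business 10 < 17; occupies leased commercial space (not: operates from an industrially zoned site) → New Business License not required.
5. is a worker-owned cooperative (not: is a registered nonprofit) → Compliance Certificate not required.
6. is a worker-owned cooperative → exempt from Operating Authorization.
7. years in business 10 ≤ 17; occupies leased commercial space → Operating Authorization required.
8. years in business 10 < 14; is a worker-owned cooperative; occupies leased commercial space → Standard Certificate not required.
9. occupies leased commercial space (not: operates from an industrially zoned site); is a worker-owned cooperative → Operating Registration not required.
10. hosts events open to the public; occupies leased commercial space → Municipal Registration required.

Municipal Registration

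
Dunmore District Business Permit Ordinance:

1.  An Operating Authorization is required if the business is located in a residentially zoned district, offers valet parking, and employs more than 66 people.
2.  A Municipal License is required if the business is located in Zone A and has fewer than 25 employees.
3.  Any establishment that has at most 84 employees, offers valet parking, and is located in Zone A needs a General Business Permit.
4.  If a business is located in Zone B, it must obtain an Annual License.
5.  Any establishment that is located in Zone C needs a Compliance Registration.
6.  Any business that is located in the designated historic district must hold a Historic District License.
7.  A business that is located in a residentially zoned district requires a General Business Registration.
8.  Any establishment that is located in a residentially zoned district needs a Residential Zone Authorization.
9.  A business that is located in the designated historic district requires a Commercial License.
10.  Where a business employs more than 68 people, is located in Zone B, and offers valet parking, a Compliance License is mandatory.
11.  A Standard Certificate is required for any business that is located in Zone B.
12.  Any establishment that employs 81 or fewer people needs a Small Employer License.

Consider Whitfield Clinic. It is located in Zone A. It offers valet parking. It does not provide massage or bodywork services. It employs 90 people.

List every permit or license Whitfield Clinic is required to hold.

1. is located in Zone A (not: is located in a residentially zoned district); offers valet parking; employees 90 > 66 → Operating Authorization not required.
2. is located in Zone A; employees 90 ≥ 25 → Municipal License not required.
3. employees 90 > 84; offers valet parking; is located in Zone A → General Business Permit not required.
4. is located in Zone A (not: is located in Zone B) → Annual License not required.
5. is located in Zone A (not: is located in Zone C) → Compliance Registration not required.
6. is located in Zone A (not: is located in the designated historic district) → Historic District License not required.
7. is located in Zone A (not: is located in a residentially zoned district) → General Business Registration not required.
8. is located in Zone A (not: is located in a residentially zoned district) → Residential Zone Authorization not required.
9. is located in Zone A (not: is located in the designated historic district) → Commercial License not required.
10. employees 90 > 68; is located in Zone A (not: is located in Zone B); offers valet parking → Compliance License not required.
11. is located in Zone A (not: is located in Zone B) → Standard Certificate not required.
12. employees 90 > 81 → Small Employer License not required.

None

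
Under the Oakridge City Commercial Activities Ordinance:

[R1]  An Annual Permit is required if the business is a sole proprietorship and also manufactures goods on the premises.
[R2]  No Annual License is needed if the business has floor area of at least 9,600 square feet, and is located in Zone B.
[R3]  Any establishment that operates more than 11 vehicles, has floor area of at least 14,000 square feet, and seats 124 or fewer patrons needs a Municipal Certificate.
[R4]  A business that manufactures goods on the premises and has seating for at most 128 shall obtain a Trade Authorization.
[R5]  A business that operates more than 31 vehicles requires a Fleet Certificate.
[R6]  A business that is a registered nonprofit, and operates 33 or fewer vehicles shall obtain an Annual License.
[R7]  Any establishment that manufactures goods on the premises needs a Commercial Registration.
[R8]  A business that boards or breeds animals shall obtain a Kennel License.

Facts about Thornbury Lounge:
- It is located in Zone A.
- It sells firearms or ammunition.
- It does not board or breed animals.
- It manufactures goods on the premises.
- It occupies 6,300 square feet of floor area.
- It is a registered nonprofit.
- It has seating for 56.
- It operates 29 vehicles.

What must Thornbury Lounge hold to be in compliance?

[R1] is a registered nonprofit (not: is a sole proprietorship); manufactures goods on the premises → Annual Permit not required.
[R2] floor area 6,300 square feet < 9,600 square feet; is located in Zone A (not: is located in Zone B) → Annual License exemption does not apply.
[R3] vehicles 29 > 11; floor area 6,300 square feet < 14,000 square feet; seating 56 ≤ 124 → Municipal Certificate not required.
[R4] manufactures goods on the premises; seating 56 ≤ 128 → Trade Authorization required.
[R5] vehicles 29 ≤ 31 → Fleet Certificate not required.
[R6] is a registered nonprofit; vehicles 29 ≤ 33 → Annual License required.
[R7] manufactures goods on the premises → Commercial Registration required.
[R8] does not board or breed animals → Kennel License not required.

Annual License, Commercial Registration, Trade Authorization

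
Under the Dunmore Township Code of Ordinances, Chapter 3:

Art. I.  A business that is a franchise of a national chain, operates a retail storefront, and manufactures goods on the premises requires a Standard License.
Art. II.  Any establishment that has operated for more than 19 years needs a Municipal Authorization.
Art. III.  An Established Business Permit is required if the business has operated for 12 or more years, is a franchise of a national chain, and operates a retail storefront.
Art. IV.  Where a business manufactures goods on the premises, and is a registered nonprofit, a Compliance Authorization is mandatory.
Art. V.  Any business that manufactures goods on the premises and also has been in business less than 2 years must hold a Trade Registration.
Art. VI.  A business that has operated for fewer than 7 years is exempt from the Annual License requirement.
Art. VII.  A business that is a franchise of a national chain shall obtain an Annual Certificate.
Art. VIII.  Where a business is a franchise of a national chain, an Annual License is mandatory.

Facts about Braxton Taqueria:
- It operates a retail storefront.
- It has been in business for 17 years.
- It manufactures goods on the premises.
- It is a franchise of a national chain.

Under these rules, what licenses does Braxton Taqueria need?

Art. I. is a franchise of a national chain; operates a retail storefront; manufactures goods on the premises → Standard License required.
Art. II. years in business 17 ≤ 19 → Municipal Authorization not required.
Art. III. years in business 17 ≥ 12; is a franchise of a national chain; operates a retail storefront → Established Business Permit required.
Art. IV. manufactures goods on the premises; is a franchise of a national chain (not: is a registered nonprofit) → Compliance Authorization not required.
Art. V. manufactures goods on the premises; years in business 17 ≥ 2 → Trade Registration not required.
Art. VI. years in business 17 ≥ 7 → Annual License exemption does not apply.
Art. VII. is a franchise of a national chain → Annual Certificate required.
Art. VIII. is a franchise of a national chain → Annual License required.

Annual Certificate, Annual License, Established Business Permit, Standard License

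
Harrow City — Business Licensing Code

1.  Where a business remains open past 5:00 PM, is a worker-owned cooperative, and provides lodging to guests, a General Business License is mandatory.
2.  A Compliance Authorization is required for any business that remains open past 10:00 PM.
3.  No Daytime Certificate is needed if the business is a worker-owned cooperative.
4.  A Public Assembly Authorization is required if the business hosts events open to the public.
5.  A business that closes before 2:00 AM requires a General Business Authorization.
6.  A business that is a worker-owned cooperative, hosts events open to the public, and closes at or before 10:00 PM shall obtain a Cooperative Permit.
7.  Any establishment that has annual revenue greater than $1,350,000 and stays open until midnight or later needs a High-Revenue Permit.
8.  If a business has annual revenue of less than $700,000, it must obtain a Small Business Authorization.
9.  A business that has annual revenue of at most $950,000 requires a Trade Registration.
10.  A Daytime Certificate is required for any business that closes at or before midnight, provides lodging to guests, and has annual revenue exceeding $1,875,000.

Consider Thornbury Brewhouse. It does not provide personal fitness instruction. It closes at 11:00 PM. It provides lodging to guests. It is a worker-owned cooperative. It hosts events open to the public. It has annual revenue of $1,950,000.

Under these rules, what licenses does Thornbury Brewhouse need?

1. closes 11:00 PM, after 5:00 PM; is a worker-owned cooperative; provides lodging to guests → General Business License required.
2. closes 11:00 PM, after 10:00 PM → Compliance Authorization required.
3. is a worker-owned cooperative → exempt from Daytime Certificate.
4. hosts events open to the public → Public Assembly Authorization required.
5. closes 11:00 PM, at/before 2:00 AM → General Business Authorization required.
6. is a worker-owned cooperative; hosts events open to the public; closes 11:00 PM, after 10:00 PM → Cooperative Permit not required.
7. revenue $1,950,000 > $1,350,000; closes 11:00 PM, at/before midnight → High-Revenue Permit not required.
8. revenue $1,950,000 ≥ $700,000 → Small Business Authorization not required.
9. revenue $1,950,000 > $950,000 → Trade Registration not required.
10. closes 11:00 PM, at/before midnight; provides lodging to guests; revenue $1,950,000 > $1,875,000 → Daytime Certificate required.

Compliance Authorization, General Business Authorization, General Business License, Public Assembly Authorization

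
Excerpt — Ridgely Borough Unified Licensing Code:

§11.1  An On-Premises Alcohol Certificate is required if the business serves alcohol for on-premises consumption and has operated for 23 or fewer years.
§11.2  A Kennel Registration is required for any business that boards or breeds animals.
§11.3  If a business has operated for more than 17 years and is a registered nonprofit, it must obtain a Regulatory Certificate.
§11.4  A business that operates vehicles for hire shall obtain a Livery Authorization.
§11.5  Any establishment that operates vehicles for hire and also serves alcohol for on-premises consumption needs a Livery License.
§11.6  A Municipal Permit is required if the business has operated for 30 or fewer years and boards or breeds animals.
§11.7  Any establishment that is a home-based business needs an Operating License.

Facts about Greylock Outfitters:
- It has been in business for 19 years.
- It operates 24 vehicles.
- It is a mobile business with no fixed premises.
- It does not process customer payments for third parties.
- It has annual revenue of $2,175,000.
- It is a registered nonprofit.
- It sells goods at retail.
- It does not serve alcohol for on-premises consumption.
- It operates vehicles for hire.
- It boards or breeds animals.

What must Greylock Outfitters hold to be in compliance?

Kennel Registration, Livery Authorization, Municipal Permit, Regulatory Certificate

§11.1 does not serve alcohol for on-premises consumption; years in business 19 ≤ 23 → On-Premises Alcohol Certificate not required.
§11.2 boards or breeds animals → Kennel Registration required.
§11.3 years in business 19 > 17; is a registered nonprofit → Regulatory Certificate required.
§11.4 operates vehicles for hire → Livery Authorization required.
§11.5 operates vehicles for hire; does not serve alcohol for on-premises consumption → Livery License not required.
§11.6 years in business 19 ≤ 30; boards or breeds animals → Municipal Permit required.
§11.7 is a mobile business with no fixed premises (not: is a home-based business) → Operating License not required.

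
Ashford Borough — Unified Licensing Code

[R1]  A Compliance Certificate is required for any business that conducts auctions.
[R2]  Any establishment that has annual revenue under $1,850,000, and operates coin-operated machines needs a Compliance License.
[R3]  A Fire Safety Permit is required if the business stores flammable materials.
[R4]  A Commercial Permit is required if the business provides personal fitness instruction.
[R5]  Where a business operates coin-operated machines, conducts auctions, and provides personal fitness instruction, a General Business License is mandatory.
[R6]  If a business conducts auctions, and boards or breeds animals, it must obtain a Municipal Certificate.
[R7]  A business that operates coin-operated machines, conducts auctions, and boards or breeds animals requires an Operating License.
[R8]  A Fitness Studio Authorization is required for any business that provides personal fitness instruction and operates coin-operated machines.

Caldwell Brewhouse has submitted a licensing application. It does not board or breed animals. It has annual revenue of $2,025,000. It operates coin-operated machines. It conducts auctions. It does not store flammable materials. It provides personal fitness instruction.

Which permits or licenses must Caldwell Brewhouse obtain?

[R1] conducts auctions → Compliance Certificate required.
[R2] revenue $2,025,000 ≥ $1,850,000; operates coin-operated machines → Compliance License not required.
[R3] does not store flammable materials → Fire Safety Permit not required.
[R4] provides personal fitness instruction → Commercial Permit required.
[R5] operates coin-operated machines; conducts auctions; provides personal fitness instruction → General Business License required.
[R6] conducts auctions; does not board or breed animals → Municipal Certificate not required.
[R7] operates coin-operated machines; conducts auctions; does not board or breed animals → Operating License not required.
[R8] provides personal fitness instruction; operates coin-operated machines → Fitness Studio Authorization required.

Commercial Permit, Compliance Certificate, Fitness Studio Authorization, General Business License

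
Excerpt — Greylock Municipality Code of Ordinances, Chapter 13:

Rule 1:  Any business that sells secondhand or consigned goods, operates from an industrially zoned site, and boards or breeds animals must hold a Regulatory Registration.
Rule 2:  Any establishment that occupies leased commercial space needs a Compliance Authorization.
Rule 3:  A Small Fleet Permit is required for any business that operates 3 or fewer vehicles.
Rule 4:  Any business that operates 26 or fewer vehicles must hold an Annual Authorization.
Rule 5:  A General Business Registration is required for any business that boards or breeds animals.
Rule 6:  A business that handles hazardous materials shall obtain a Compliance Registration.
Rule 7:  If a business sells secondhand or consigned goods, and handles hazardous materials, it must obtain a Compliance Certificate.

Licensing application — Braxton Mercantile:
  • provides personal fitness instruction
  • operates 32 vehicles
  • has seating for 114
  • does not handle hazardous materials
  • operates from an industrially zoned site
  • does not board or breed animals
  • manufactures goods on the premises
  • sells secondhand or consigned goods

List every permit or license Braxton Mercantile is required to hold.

Rule 1: sells secondhand or consigned goods; operates from an industrially zoned site; does not board or breed animals → Regulatory Registration not required.
Rule 2: operates from an industrially zoned site (not: occupies leased commercial space) → Compliance Authorization not required.
Rule 3: vehicles 32 > 3 → Small Fleet Permit not required.
Rule 4: vehicles 32 > 26 → Annual Authorization not required.
Rule 5: does not board or breed animals → General Business Registration not required.
Rule 6: does not handle hazardous materials → Compliance Registration not required.
Rule 7: sells secondhand or consigned goods; does not handle hazardous materials → Compliance Certificate not required.

None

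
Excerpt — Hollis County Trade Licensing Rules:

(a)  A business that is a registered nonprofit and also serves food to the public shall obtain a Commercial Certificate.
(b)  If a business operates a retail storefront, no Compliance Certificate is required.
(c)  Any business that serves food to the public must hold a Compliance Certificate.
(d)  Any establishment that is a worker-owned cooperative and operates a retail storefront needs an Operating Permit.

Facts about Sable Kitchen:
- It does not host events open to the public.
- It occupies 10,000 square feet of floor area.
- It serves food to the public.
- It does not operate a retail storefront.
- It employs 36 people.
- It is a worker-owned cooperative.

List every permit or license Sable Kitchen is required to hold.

Compliance Certificate

(a) is a worker-owned cooperative (not: is a registered nonprofit); serves food to the public → Commercial Certificate not required.
(b) does not operate a retail storefront → Compliance Certificate exemption does not apply.
(c) serves food to the public → Compliance Certificate required.
(d) is a worker-owned cooperative; does not operate a retail storefront → Operating Permit not required.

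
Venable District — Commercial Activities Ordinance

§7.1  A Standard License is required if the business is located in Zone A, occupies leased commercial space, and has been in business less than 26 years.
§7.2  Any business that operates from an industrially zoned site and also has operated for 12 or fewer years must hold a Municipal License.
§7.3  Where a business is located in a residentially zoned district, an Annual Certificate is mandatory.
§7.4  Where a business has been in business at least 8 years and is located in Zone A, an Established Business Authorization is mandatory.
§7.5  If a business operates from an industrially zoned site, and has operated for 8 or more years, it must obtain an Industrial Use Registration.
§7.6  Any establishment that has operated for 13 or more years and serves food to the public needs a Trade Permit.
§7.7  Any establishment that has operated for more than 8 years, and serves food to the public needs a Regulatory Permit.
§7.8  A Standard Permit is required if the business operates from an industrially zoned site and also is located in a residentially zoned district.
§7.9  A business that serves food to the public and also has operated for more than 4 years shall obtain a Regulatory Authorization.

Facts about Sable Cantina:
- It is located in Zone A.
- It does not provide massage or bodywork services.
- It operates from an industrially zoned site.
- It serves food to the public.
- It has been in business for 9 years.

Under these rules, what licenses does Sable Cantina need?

Established Business Authorization, Industrial Use Registration, Municipal License, Regulatory Authorization, Regulatory Permit

§7.1 is located in Zone A; operates from an industrially zoned site (not: occupies leased commercial space); years in business 9 < 26 → Standard License not required.
§7.2 operates from an industrially zoned site; years in business 9 ≤ 12 → Municipal License required.
§7.3 is located in Zone A (not: is located in a residentially zoned district) → Annual Certificate not required.
§7.4 years in business 9 ≥ 8; is located in Zone A → Established Business Authorization required.
§7.5 operates from an industrially zoned site; years in business 9 ≥ 8 → Industrial Use Registration required.
§7.6 years in business 9 < 13; serves food to the public → Trade Permit not required.
§7.7 years in business 9 > 8; serves food to the public → Regulatory Permit required.
§7.8 operates from an industrially zoned site; is located in Zone A (not: is located in a residentially zoned district) → Standard Permit not required.
§7.9 serves food to the public; years in business 9 > 4 → Regulatory Authorization required.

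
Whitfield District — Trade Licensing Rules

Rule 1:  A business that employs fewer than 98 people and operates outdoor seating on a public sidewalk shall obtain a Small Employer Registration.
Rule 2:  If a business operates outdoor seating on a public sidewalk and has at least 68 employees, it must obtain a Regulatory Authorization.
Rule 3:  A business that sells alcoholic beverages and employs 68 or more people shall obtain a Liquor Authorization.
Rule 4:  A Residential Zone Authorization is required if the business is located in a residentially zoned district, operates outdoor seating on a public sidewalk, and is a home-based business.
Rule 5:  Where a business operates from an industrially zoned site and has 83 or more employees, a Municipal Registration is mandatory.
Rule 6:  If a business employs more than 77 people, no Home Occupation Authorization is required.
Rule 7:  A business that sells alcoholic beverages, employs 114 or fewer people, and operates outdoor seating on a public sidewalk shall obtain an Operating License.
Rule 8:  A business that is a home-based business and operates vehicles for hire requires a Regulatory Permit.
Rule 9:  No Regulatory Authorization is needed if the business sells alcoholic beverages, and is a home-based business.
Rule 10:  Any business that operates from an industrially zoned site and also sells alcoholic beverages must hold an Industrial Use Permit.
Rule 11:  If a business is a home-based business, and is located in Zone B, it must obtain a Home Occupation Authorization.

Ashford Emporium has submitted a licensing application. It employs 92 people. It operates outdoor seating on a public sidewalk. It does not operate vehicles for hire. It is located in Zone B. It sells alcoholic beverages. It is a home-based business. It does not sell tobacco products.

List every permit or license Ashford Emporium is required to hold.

Rule 1: employees 92 < 98; operates outdoor seating on a public sidewalk → Small Employer Registration required.
Rule 2: operates outdoor seating on a public sidewalk; employees 92 ≥ 68 → Regulatory Authorization required.
Rule 3: sells alcoholic beverages; employees 92 ≥ 68 → Liquor Authorization required.
Rule 4: is located in Zone B (not: is located in a residentially zoned district); operates outdoor seating on a public sidewalk; is a home-based business → Residential Zone Authorization not required.
Rule 5: is a home-based business (not: operates from an industrially zoned site); employees 92 ≥ 83 → Municipal Registration not required.
Rule 6: employees 92 > 77 → exempt from Home Occupation Authorization.
Rule 7: sells alcoholic beverages; employees 92 ≤ 114; operates outdoor seating on a public sidewalk → Operating License required.
Rule 8: is a home-based business; does not operate vehicles for hire → Regulatory Permit not required.
Rule 9: sells alcoholic beverages; is a home-based business → exempt from Regulatory Authorization.
Rule 10: is a home-based business (not: operates from an industrially zoned site); sells alcoholic beverages → Industrial Use Permit not required.
Rule 11: is a home-based business; is located in Zone B → Home Occupation Authorization required.

Liquor Authorization, Operating License, Small Employer Registration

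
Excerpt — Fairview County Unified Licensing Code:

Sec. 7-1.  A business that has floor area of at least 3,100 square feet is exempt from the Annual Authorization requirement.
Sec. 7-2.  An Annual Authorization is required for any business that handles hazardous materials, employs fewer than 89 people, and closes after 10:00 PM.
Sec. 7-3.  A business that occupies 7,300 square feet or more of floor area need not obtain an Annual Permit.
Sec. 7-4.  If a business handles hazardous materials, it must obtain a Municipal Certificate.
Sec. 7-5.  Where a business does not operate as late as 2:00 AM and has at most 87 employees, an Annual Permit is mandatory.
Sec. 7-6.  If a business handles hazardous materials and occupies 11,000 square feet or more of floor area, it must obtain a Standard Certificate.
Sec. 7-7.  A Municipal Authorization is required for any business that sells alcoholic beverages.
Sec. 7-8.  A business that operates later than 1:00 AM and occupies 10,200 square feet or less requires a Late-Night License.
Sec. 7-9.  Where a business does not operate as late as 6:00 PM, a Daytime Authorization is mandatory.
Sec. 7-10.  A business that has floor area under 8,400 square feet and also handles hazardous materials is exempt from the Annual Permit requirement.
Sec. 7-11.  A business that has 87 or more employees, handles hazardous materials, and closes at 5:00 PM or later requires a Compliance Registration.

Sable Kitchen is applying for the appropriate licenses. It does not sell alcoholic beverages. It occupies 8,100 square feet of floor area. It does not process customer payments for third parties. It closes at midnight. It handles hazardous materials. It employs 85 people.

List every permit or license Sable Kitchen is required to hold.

Municipal Certificate

Sec. 7-1. floor area 8,100 square feet ≥ 3,100 square feet → exempt from Annual Authorization.
Sec. 7-2. handles hazardous materials; employees 85 < 89; closes midnight, after 10:00 PM → Annual Authorization required.
Sec. 7-3. floor area 8,100 square feet ≥ 7,300 square feet → exempt from Annual Permit.
Sec. 7-4. handles hazardous materials → Municipal Certificate required.
Sec. 7-5. closes midnight, at/before 2:00 AM; employees 85 ≤ 87 → Annual Permit required.
Sec. 7-6. handles hazardous materials; floor area 8,100 square feet < 11,000 square feet → Standard Certificate not required.
Sec. 7-7. does not sell alcoholic beverages → Municipal Authorization not required.
Sec. 7-8. closes midnight, at/before 1:00 AM; floor area 8,100 square feet ≤ 10,200 square feet → Late-Night License not required.
Sec. 7-9. closes midnight, after 6:00 PM → Daytime Authorization not required.
Sec. 7-10. floor area 8,100 square feet < 8,400 square feet; handles hazardous materials → exempt from Annual Permit.
Sec. 7-11. employees 85 < 87; handles hazardous materials; closes midnight, after 5:00 PM → Compliance Registration not required.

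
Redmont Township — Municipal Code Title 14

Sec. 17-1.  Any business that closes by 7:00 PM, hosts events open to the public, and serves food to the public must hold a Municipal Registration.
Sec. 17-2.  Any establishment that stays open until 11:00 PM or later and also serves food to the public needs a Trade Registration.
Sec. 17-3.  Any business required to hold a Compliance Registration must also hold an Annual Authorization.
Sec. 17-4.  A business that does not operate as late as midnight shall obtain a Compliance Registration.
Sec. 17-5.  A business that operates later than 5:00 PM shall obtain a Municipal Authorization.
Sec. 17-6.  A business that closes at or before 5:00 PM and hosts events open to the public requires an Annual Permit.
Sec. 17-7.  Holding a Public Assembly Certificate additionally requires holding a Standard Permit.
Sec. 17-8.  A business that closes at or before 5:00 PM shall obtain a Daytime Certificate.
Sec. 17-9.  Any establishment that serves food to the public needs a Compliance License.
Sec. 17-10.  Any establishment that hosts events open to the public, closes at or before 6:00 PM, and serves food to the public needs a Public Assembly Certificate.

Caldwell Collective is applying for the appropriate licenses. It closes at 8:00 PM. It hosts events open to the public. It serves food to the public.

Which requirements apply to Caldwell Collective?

Sec. 17-1. closes 8:00 PM, after 7:00 PM; hosts events open to the public; serves food to the public → Municipal Registration not required.
Sec. 17-2. closes 8:00 PM, at/before 11:00 PM; serves food to the public → Trade Registration not required.
Sec. 17-3. Compliance Registration is required → Annual Authorization also required.
Sec. 17-4. closes 8:00 PM, at/before midnight → Compliance Registration required.
Sec. 17-5. closes 8:00 PM, after 5:00 PM → Municipal Authorization required.
Sec. 17-6. closes 8:00 PM, after 5:00 PM; hosts events open to the public → Annual Permit not required.
Sec. 17-7. Public Assembly Certificate is not required → no effect.
Sec. 17-8. closes 8:00 PM, after 5:00 PM → Daytime Certificate not required.
Sec. 17-9. serves food to the public → Compliance License required.
Sec. 17-10. hosts events open to the public; closes 8:00 PM, after 6:00 PM; serves food to the public → Public Assembly Certificate not required.

Annual Authorization, Compliance License, Compliance Registration, Municipal Authorization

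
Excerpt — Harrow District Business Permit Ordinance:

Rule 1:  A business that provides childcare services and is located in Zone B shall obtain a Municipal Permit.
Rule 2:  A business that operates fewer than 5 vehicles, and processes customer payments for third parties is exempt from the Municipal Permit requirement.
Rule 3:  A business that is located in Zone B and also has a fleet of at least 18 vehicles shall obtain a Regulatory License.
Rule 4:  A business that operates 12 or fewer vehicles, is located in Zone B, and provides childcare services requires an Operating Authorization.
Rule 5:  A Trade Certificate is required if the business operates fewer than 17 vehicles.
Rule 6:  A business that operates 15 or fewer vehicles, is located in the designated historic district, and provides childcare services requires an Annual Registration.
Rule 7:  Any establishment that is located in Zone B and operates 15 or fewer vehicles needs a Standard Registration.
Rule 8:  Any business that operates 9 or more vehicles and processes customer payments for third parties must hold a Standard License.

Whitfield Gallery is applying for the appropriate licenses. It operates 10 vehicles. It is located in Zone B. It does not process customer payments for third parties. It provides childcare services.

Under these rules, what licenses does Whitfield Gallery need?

Rule 1: provides childcare services; is located in Zone B → Municipal Permit required.
Rule 2: vehicles 10 ≥ 5; does not process customer payments for third parties → Municipal Permit exemption does not apply.
Rule 3: is located in Zone B; vehicles 10 < 18 → Regulatory License not required.
Rule 4: vehicles 10 ≤ 12; is located in Zone B; provides childcare services → Operating Authorization required.
Rule 5: vehicles 10 < 17 → Trade Certificate required.
Rule 6: vehicles 10 ≤ 15; is located in Zone B (not: is located in the designated historic district); provides childcare services → Annual Registration not required.
Rule 7: is located in Zone B; vehicles 10 ≤ 15 → Standard Registration required.
Rule 8: vehicles 10 ≥ 9; does not process customer payments for third parties → Standard License not required.

Municipal Permit, Operating Authorization, Standard Registration, Trade Certificate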